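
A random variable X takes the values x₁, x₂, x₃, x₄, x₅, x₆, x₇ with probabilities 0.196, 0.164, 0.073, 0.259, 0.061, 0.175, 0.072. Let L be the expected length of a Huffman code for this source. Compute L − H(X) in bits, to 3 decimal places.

0.050 bits

Entropy H = −Σ p log₂ p ≈ 2.6285 bits.
Huffman merges: 61/1000+9/125→133/1000; 73/1000+133/1000→103/500; 41/250+7/40→339/1000; 49/250+103/500→201/500; 259/1000+339/1000→299/500; 201/500+299/500→1. L = 1339/500 ≈ 2.6780.
L − H = 2.6780 − 2.6285 = 0.050 bits.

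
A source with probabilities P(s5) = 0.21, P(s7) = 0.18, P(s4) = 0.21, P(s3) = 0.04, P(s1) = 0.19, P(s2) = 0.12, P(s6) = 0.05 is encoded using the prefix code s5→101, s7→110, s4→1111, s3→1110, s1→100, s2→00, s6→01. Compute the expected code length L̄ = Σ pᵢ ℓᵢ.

3.08 bits/symbol

L̄ = Σ pᵢ·ℓᵢ = 0.21·3 + 0.18·3 + 0.21·4 + 0.04·4 + 0.19·3 + 0.12·2 + 0.05·2 = 3.08 bits/symbol.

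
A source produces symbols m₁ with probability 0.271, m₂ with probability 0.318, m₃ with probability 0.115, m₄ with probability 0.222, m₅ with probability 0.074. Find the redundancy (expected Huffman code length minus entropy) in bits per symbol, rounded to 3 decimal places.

0.034 bits

Entropy H = −Σ p log₂ p ≈ 2.1549 bits.
Huffman merges: 37/500+23/200→189/1000; 189/1000+111/500→411/1000; 271/1000+159/500→589/1000; 411/1000+589/1000→1. L = 2189/1000 ≈ 2.1890.
L − H = 2.1890 − 2.1549 = 0.034 bits.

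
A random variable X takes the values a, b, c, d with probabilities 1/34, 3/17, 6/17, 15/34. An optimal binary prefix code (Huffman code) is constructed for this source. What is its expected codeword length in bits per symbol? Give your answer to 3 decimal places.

1.765 bits/symbol

Repeatedly combine the two least-probable nodes; the expected code length is the sum of the merged weights.
merge 1/34 + 3/17 → 7/34
merge 7/34 + 6/17 → 19/34
merge 15/34 + 19/34 → 1
L = 7/34 + 19/34 + 1 = 30/17 ≈ 1.765 bits/symbol.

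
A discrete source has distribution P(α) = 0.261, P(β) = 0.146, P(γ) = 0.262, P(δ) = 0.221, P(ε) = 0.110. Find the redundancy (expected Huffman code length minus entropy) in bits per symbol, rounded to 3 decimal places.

0.007 bits

Entropy H = −Σ p log₂ p ≈ 2.2490 bits.
Huffman merges: 11/100+73/500→32/125; 221/1000+32/125→477/1000; 261/1000+131/500→523/1000; 477/1000+523/1000→1. L = 282/125 ≈ 2.2560.
L − H = 2.2560 − 2.2490 = 0.007 bits.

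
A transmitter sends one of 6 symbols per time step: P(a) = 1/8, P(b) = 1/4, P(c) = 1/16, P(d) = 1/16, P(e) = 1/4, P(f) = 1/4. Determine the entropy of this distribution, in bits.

Each probability is a power of 1/2, so log₂(1/p) is an integer.
H = Σ p·log₂(1/p) = 1/8·3 + 1/4·2 + 1/16·4 + 1/16·4 + 1/4·2 + 1/4·2 = 2.375 bits.

2.375 bits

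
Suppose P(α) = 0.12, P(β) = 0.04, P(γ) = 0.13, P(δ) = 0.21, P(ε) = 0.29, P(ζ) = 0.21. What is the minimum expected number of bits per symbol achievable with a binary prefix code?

2.45 bits/symbol

Repeatedly combine the two least-probable nodes; the expected code length is the sum of the merged weights.
merge 1/25 + 3/25 → 4/25
merge 13/100 + 4/25 → 29/100
merge 21/100 + 21/100 → 21/50
merge 29/100 + 29/100 → 29/50
merge 21/50 + 29/50 → 1
L = 4/25 + 29/100 + 21/50 + 29/50 + 1 = 49/20 = 2.45 bits/symbol.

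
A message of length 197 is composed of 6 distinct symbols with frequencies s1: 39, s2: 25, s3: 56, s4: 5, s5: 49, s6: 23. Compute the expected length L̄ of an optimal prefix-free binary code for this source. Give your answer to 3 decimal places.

2.411 bits/symbol

Probabilities are the counts divided by 197.
Repeatedly combine the two least-probable nodes; the expected code length is the sum of the merged weights.
merge 5/197 + 23/197 → 28/197
merge 25/197 + 28/197 → 53/197
merge 39/197 + 49/197 → 88/197
merge 53/197 + 56/197 → 109/197
merge 88/197 + 109/197 → 1
L = 28/197 + 53/197 + 88/197 + 109/197 + 1 = 475/197 ≈ 2.411 bits/symbol.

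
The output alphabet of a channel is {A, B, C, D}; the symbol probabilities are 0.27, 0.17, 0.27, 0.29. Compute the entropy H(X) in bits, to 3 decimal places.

H = −Σ pᵢ log₂ pᵢ.
−0.27·log₂(0.27) = 0.5100
−0.17·log₂(0.17) = 0.4346
−0.27·log₂(0.27) = 0.5100
−0.29·log₂(0.29) = 0.5179
Sum ≈ 1.9725 → 1.973 bits.

1.973 bits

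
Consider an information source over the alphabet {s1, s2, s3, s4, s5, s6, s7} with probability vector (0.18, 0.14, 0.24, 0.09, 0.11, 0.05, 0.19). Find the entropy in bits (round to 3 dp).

H = −Σ pᵢ log₂ pᵢ.
−0.18·log₂(0.18) = 0.4453
−0.14·log₂(0.14) = 0.3971
−0.24·log₂(0.24) = 0.4941
−0.09·log₂(0.09) = 0.3127
−0.11·log₂(0.11) = 0.3503
−0.05·log₂(0.05) = 0.2161
−0.19·log₂(0.19) = 0.4552
Sum ≈ 2.6708 → 2.671 bits.

2.671 bits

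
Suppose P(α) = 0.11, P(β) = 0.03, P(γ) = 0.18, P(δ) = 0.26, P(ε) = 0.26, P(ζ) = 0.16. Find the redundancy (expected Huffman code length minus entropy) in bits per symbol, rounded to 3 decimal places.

Entropy H = −Σ p log₂ p ≈ 2.3810 bits.
Huffman merges: 3/100+11/100→7/50; 7/50+4/25→3/10; 9/50+13/50→11/25; 13/50+3/10→14/25; 11/25+14/25→1. L = 61/25 ≈ 2.4400.
L − H = 2.4400 − 2.3810 = 0.059 bits.

0.059 bits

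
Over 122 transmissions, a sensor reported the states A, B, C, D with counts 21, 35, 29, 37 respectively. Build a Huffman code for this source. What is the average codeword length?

2 bits/symbol

Probabilities are the counts divided by 122.
Repeatedly combine the two least-probable nodes; the expected code length is the sum of the merged weights.
merge 21/122 + 29/122 → 25/61
merge 35/122 + 37/122 → 36/61
merge 25/61 + 36/61 → 1
L = 25/61 + 36/61 + 1 = 2 bits/symbol.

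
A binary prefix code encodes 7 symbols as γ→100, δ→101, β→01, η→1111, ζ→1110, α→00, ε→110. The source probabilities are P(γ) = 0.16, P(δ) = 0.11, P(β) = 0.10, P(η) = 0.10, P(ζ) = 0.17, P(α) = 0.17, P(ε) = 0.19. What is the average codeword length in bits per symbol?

L̄ = Σ pᵢ·ℓᵢ = 0.16·3 + 0.11·3 + 0.10·2 + 0.10·4 + 0.17·4 + 0.17·2 + 0.19·3 = 3 bits/symbol.

3 bits/symbol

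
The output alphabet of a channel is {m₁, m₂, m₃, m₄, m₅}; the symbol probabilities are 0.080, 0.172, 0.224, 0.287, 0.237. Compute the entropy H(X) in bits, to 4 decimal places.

2.2209 bits

H = −Σ pᵢ log₂ pᵢ.
−0.080·log₂(0.080) = 0.2915
−0.172·log₂(0.172) = 0.4368
−0.224·log₂(0.224) = 0.4835
−0.287·log₂(0.287) = 0.5169
−0.237·log₂(0.237) = 0.4923
Sum ≈ 2.2209 → 2.2209 bits.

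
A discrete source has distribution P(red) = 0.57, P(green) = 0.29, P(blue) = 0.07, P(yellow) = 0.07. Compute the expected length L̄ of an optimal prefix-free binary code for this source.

1.57 bits/symbol

Repeatedly combine the two least-probable nodes; the expected code length is the sum of the merged weights.
merge 7/100 + 7/100 → 7/50
merge 7/50 + 29/100 → 43/100
merge 43/100 + 57/100 → 1
L = 7/50 + 43/100 + 1 = 157/100 = 1.57 bits/symbol.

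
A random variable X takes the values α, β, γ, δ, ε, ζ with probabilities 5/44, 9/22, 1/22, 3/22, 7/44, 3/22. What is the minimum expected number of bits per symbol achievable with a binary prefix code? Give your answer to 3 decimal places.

Repeatedly combine the two least-probable nodes; the expected code length is the sum of the merged weights.
merge 1/22 + 5/44 → 7/44
merge 3/22 + 3/22 → 3/11
merge 7/44 + 7/44 → 7/22
merge 3/11 + 7/22 → 13/22
merge 9/22 + 13/22 → 1
L = 7/44 + 3/11 + 7/22 + 13/22 + 1 = 103/44 ≈ 2.341 bits/symbol.

2.341 bits/symbol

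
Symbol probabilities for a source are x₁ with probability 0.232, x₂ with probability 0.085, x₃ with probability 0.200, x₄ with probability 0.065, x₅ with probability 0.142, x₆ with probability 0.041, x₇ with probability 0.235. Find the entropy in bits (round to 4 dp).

2.5918 bits

H = −Σ pᵢ log₂ pᵢ.
−0.232·log₂(0.232) = 0.4890
−0.085·log₂(0.085) = 0.3023
−0.200·log₂(0.200) = 0.4644
−0.065·log₂(0.065) = 0.2563
−0.142·log₂(0.142) = 0.3999
−0.041·log₂(0.041) = 0.1889
−0.235·log₂(0.235) = 0.4910
Sum ≈ 2.5918 → 2.5918 bits.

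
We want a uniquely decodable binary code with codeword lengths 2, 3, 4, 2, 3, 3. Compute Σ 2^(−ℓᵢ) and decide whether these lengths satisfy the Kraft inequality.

With common denominator 2^4 = 16: Σ 2^(−ℓᵢ) = 4/16 + 2/16 + 1/16 + 4/16 + 2/16 + 2/16 = 15/16 = 0.9375.
Kraft's inequality requires Σ ≤ 1; here Σ = 0.9375 ≤ 1, so such a prefix code exists.

0.9375; yes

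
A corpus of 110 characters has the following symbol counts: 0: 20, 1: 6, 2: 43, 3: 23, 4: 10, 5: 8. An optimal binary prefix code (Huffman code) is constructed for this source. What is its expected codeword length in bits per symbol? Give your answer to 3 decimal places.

Probabilities are the counts divided by 110.
Repeatedly combine the two least-probable nodes; the expected code length is the sum of the merged weights.
merge 3/55 + 4/55 → 7/55
merge 1/11 + 7/55 → 12/55
merge 2/11 + 23/110 → 43/110
merge 12/55 + 43/110 → 67/110
merge 43/110 + 67/110 → 1
L = 7/55 + 12/55 + 43/110 + 67/110 + 1 = 129/55 ≈ 2.345 bits/symbol.

2.345 bits/symbol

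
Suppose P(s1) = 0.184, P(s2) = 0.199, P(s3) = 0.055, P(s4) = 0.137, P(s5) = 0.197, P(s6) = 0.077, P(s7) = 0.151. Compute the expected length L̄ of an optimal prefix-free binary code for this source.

2.736 bits/symbol

Repeatedly combine the two least-probable nodes; the expected code length is the sum of the merged weights.
merge 11/200 + 77/1000 → 33/250
merge 33/250 + 137/1000 → 269/1000
merge 151/1000 + 23/125 → 67/200
merge 197/1000 + 199/1000 → 99/250
merge 269/1000 + 67/200 → 151/250
merge 99/250 + 151/250 → 1
L = 33/250 + 269/1000 + 67/200 + 99/250 + 151/250 + 1 = 342/125 = 2.736 bits/symbol.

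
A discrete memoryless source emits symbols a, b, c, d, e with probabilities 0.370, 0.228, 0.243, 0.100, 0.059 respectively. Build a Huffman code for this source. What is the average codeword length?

2.159 bits/symbol

Repeatedly combine the two least-probable nodes; the expected code length is the sum of the merged weights.
merge 59/1000 + 1/10 → 159/1000
merge 159/1000 + 57/250 → 387/1000
merge 243/1000 + 37/100 → 613/1000
merge 387/1000 + 613/1000 → 1
L = 159/1000 + 387/1000 + 613/1000 + 1 = 2159/1000 = 2.159 bits/symbol.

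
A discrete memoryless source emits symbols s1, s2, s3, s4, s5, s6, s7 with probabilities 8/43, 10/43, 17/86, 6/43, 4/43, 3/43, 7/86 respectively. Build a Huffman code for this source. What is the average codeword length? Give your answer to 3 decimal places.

2.721 bits/symbol

Repeatedly combine the two least-probable nodes; the expected code length is the sum of the merged weights.
merge 3/43 + 7/86 → 13/86
merge 4/43 + 6/43 → 10/43
merge 13/86 + 8/43 → 29/86
merge 17/86 + 10/43 → 37/86
merge 10/43 + 29/86 → 49/86
merge 37/86 + 49/86 → 1
L = 13/86 + 10/43 + 29/86 + 37/86 + 49/86 + 1 = 117/43 ≈ 2.721 bits/symbol.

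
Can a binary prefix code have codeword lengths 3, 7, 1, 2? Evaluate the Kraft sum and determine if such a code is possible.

With common denominator 2^7 = 128: Σ 2^(−ℓᵢ) = 16/128 + 1/128 + 64/128 + 32/128 = 113/128 = 0.8828125.
Kraft's inequality requires Σ ≤ 1; here Σ = 0.8828125 ≤ 1, so such a prefix code exists.

0.8828125; yes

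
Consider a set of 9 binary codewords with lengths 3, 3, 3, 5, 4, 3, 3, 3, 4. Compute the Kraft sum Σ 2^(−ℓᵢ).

0.90625

With common denominator 2^5 = 32: Σ 2^(−ℓᵢ) = 4/32 + 4/32 + 4/32 + 1/32 + 2/32 + 4/32 + 4/32 + 4/32 + 2/32 = 29/32 = 0.90625.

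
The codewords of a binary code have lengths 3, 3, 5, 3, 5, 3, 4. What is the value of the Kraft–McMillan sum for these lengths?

0.625

With common denominator 2^5 = 32: Σ 2^(−ℓᵢ) = 4/32 + 4/32 + 1/32 + 4/32 + 1/32 + 4/32 + 2/32 = 20/32 = 0.625.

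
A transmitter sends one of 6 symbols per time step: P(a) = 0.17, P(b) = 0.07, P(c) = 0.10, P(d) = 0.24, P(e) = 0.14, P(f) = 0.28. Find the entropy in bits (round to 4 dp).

2.4408 bits

H = −Σ pᵢ log₂ pᵢ.
−0.17·log₂(0.17) = 0.4346
−0.07·log₂(0.07) = 0.2686
−0.10·log₂(0.10) = 0.3322
−0.24·log₂(0.24) = 0.4941
−0.14·log₂(0.14) = 0.3971
−0.28·log₂(0.28) = 0.5142
Sum ≈ 2.4408 → 2.4408 bits.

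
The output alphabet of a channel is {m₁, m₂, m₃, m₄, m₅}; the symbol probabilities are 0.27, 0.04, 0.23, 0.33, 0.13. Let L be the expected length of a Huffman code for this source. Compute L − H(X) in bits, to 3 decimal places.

Entropy H = −Σ p log₂ p ≈ 2.0939 bits.
Huffman merges: 1/25+13/100→17/100; 17/100+23/100→2/5; 27/100+33/100→3/5; 2/5+3/5→1. L = 217/100 ≈ 2.1700.
L − H = 2.1700 − 2.0939 = 0.076 bits.

0.076 bits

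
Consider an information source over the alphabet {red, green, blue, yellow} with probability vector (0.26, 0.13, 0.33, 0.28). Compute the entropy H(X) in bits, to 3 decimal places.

1.930 bits

H = −Σ pᵢ log₂ pᵢ.
−0.26·log₂(0.26) = 0.5053
−0.13·log₂(0.13) = 0.3826
−0.33·log₂(0.33) = 0.5278
−0.28·log₂(0.28) = 0.5142
Sum ≈ 1.9300 → 1.930 bits.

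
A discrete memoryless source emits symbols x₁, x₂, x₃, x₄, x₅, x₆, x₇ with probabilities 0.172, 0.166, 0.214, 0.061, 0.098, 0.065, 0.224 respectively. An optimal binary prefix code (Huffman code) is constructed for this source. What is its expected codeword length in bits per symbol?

2.688 bits/symbol

Repeatedly combine the two least-probable nodes; the expected code length is the sum of the merged weights.
merge 61/1000 + 13/200 → 63/500
merge 49/500 + 63/500 → 28/125
merge 83/500 + 43/250 → 169/500
merge 107/500 + 28/125 → 219/500
merge 28/125 + 169/500 → 281/500
merge 219/500 + 281/500 → 1
L = 63/500 + 28/125 + 169/500 + 219/500 + 281/500 + 1 = 336/125 = 2.688 bits/symbol.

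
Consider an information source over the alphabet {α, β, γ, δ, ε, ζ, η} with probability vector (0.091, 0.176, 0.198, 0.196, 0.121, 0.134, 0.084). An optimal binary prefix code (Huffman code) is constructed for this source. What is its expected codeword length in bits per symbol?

Repeatedly combine the two least-probable nodes; the expected code length is the sum of the merged weights.
merge 21/250 + 91/1000 → 7/40
merge 121/1000 + 67/500 → 51/200
merge 7/40 + 22/125 → 351/1000
merge 49/250 + 99/500 → 197/500
merge 51/200 + 351/1000 → 303/500
merge 197/500 + 303/500 → 1
L = 7/40 + 51/200 + 351/1000 + 197/500 + 303/500 + 1 = 2781/1000 = 2.781 bits/symbol.

2.781 bits/symbol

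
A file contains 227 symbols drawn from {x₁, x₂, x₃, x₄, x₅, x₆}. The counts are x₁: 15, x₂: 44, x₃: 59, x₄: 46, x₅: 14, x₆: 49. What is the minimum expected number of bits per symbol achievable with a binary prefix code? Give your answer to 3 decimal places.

2.449 bits/symbol

Probabilities are the counts divided by 227.
Repeatedly combine the two least-probable nodes; the expected code length is the sum of the merged weights.
merge 14/227 + 15/227 → 29/227
merge 29/227 + 44/227 → 73/227
merge 46/227 + 49/227 → 95/227
merge 59/227 + 73/227 → 132/227
merge 95/227 + 132/227 → 1
L = 29/227 + 73/227 + 95/227 + 132/227 + 1 = 556/227 ≈ 2.449 bits/symbol.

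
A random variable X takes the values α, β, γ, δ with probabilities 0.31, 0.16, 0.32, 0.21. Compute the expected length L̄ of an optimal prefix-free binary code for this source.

2 bits/symbol

Repeatedly combine the two least-probable nodes; the expected code length is the sum of the merged weights.
merge 4/25 + 21/100 → 37/100
merge 31/100 + 8/25 → 63/100
merge 37/100 + 63/100 → 1
L = 37/100 + 63/100 + 1 = 2 bits/symbol.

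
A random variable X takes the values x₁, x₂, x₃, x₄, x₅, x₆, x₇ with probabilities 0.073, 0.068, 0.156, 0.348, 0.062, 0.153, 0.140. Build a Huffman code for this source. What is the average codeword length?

Repeatedly combine the two least-probable nodes; the expected code length is the sum of the merged weights.
merge 31/500 + 17/250 → 13/100
merge 73/1000 + 13/100 → 203/1000
merge 7/50 + 153/1000 → 293/1000
merge 39/250 + 203/1000 → 359/1000
merge 293/1000 + 87/250 → 641/1000
merge 359/1000 + 641/1000 → 1
L = 13/100 + 203/1000 + 293/1000 + 359/1000 + 641/1000 + 1 = 1313/500 = 2.626 bits/symbol.

2.626 bits/symbol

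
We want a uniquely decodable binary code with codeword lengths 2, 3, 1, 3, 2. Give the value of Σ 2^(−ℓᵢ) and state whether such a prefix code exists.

With common denominator 2^3 = 8: Σ 2^(−ℓᵢ) = 2/8 + 1/8 + 4/8 + 1/8 + 2/8 = 10/8 = 1.25.
Kraft's inequality requires Σ ≤ 1; here Σ = 1.25 > 1, so no such prefix code exists.

1.25; no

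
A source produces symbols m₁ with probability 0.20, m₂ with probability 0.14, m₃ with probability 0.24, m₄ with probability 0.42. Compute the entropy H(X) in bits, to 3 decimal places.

H = −Σ pᵢ log₂ pᵢ.
−0.20·log₂(0.20) = 0.4644
−0.14·log₂(0.14) = 0.3971
−0.24·log₂(0.24) = 0.4941
−0.42·log₂(0.42) = 0.5256
Sum ≈ 1.8813 → 1.881 bits.

1.881 bits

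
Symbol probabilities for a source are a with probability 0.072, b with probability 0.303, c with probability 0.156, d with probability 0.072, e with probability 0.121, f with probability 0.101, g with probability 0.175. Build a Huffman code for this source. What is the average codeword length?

2.666 bits/symbol

Repeatedly combine the two least-probable nodes; the expected code length is the sum of the merged weights.
merge 9/125 + 9/125 → 18/125
merge 101/1000 + 121/1000 → 111/500
merge 18/125 + 39/250 → 3/10
merge 7/40 + 111/500 → 397/1000
merge 3/10 + 303/1000 → 603/1000
merge 397/1000 + 603/1000 → 1
L = 18/125 + 111/500 + 3/10 + 397/1000 + 603/1000 + 1 = 1333/500 = 2.666 bits/symbol.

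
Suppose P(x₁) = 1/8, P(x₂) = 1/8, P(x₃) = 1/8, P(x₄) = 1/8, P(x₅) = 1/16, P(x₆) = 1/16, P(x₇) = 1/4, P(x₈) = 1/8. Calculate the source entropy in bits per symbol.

2.875 bits

Each probability is a power of 1/2, so log₂(1/p) is an integer.
H = Σ p·log₂(1/p) = 1/8·3 + 1/8·3 + 1/8·3 + 1/8·3 + 1/16·4 + 1/16·4 + 1/4·2 + 1/8·3 = 2.875 bits.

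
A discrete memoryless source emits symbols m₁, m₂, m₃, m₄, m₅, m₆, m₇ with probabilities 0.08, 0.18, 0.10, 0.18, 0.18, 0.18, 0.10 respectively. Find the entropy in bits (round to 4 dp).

H = −Σ pᵢ log₂ pᵢ.
−0.08·log₂(0.08) = 0.2915
−0.18·log₂(0.18) = 0.4453
−0.10·log₂(0.10) = 0.3322
−0.18·log₂(0.18) = 0.4453
−0.18·log₂(0.18) = 0.4453
−0.18·log₂(0.18) = 0.4453
−0.10·log₂(0.10) = 0.3322
Sum ≈ 2.7371 → 2.7371 bits.

2.7371 bits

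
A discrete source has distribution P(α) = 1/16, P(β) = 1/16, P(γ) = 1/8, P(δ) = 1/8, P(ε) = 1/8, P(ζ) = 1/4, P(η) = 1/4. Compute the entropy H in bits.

2.625 bits

Each probability is a power of 1/2, so log₂(1/p) is an integer.
H = Σ p·log₂(1/p) = 1/16·4 + 1/16·4 + 1/8·3 + 1/8·3 + 1/8·3 + 1/4·2 + 1/4·2 = 2.625 bits.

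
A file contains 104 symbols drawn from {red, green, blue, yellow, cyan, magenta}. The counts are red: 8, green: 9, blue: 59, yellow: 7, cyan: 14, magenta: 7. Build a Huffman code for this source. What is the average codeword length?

Probabilities are the counts divided by 104.
Repeatedly combine the two least-probable nodes; the expected code length is the sum of the merged weights.
merge 7/104 + 7/104 → 7/52
merge 1/13 + 9/104 → 17/104
merge 7/52 + 7/52 → 7/26
merge 17/104 + 7/26 → 45/104
merge 45/104 + 59/104 → 1
L = 7/52 + 17/104 + 7/26 + 45/104 + 1 = 2 bits/symbol.

2 bits/symbol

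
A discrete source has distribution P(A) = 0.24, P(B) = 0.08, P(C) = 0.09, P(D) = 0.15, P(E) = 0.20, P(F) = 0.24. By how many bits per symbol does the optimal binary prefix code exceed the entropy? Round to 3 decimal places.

Entropy H = −Σ p log₂ p ≈ 2.4674 bits.
Huffman merges: 2/25+9/100→17/100; 3/20+17/100→8/25; 1/5+6/25→11/25; 6/25+8/25→14/25; 11/25+14/25→1. L = 249/100 ≈ 2.4900.
L − H = 2.4900 − 2.4674 = 0.023 bits.

0.023 bits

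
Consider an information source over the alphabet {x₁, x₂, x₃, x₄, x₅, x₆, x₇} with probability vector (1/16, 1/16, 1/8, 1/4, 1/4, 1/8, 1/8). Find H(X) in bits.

2.625 bits

Each probability is a power of 1/2, so log₂(1/p) is an integer.
H = Σ p·log₂(1/p) = 1/16·4 + 1/16·4 + 1/8·3 + 1/4·2 + 1/4·2 + 1/8·3 + 1/8·3 = 2.625 bits.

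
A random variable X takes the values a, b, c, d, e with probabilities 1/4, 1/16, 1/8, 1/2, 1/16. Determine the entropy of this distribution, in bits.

1.875 bits

Each probability is a power of 1/2, so log₂(1/p) is an integer.
H = Σ p·log₂(1/p) = 1/4·2 + 1/16·4 + 1/8·3 + 1/2·1 + 1/16·4 = 1.875 bits.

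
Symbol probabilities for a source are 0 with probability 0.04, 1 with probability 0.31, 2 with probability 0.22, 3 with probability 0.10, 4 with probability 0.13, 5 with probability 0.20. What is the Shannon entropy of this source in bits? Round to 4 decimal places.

2.3693 bits

H = −Σ pᵢ log₂ pᵢ.
−0.04·log₂(0.04) = 0.1858
−0.31·log₂(0.31) = 0.5238
−0.22·log₂(0.22) = 0.4806
−0.10·log₂(0.10) = 0.3322
−0.13·log₂(0.13) = 0.3826
−0.20·log₂(0.20) = 0.4644
Sum ≈ 2.3693 → 2.3693 bits.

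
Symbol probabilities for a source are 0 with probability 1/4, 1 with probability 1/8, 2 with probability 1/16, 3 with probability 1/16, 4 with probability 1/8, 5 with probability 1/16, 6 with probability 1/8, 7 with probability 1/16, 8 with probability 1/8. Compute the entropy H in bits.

Each probability is a power of 1/2, so log₂(1/p) is an integer.
H = Σ p·log₂(1/p) = 1/4·2 + 1/8·3 + 1/16·4 + 1/16·4 + 1/8·3 + 1/16·4 + 1/8·3 + 1/16·4 + 1/8·3 = 3 bits.

3 bits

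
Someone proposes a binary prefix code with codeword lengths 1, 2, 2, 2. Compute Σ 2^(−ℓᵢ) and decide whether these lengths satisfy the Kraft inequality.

1.25; no

With common denominator 2^2 = 4: Σ 2^(−ℓᵢ) = 2/4 + 1/4 + 1/4 + 1/4 = 5/4 = 1.25.
Kraft's inequality requires Σ ≤ 1; here Σ = 1.25 > 1, so no such prefix code exists.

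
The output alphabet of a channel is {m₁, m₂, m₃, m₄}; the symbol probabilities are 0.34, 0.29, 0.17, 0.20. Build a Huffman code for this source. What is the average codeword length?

Repeatedly combine the two least-probable nodes; the expected code length is the sum of the merged weights.
merge 17/100 + 1/5 → 37/100
merge 29/100 + 17/50 → 63/100
merge 37/100 + 63/100 → 1
L = 37/100 + 63/100 + 1 = 2 bits/symbol.

2 bits/symbol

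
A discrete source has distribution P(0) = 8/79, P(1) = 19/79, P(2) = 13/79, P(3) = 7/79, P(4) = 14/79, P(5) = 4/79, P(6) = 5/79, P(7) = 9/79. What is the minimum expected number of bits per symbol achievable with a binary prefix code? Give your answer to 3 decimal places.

Repeatedly combine the two least-probable nodes; the expected code length is the sum of the merged weights.
merge 4/79 + 5/79 → 9/79
merge 7/79 + 8/79 → 15/79
merge 9/79 + 9/79 → 18/79
merge 13/79 + 14/79 → 27/79
merge 15/79 + 18/79 → 33/79
merge 19/79 + 27/79 → 46/79
merge 33/79 + 46/79 → 1
L = 9/79 + 15/79 + 18/79 + 27/79 + 33/79 + 46/79 + 1 = 227/79 ≈ 2.873 bits/symbol.

2.873 bits/symbol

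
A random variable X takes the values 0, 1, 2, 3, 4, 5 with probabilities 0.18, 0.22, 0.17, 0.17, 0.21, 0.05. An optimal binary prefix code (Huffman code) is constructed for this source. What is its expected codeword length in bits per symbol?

2.57 bits/symbol

Repeatedly combine the two least-probable nodes; the expected code length is the sum of the merged weights.
merge 1/20 + 17/100 → 11/50
merge 17/100 + 9/50 → 7/20
merge 21/100 + 11/50 → 43/100
merge 11/50 + 7/20 → 57/100
merge 43/100 + 57/100 → 1
L = 11/50 + 7/20 + 43/100 + 57/100 + 1 = 257/100 = 2.57 bits/symbol.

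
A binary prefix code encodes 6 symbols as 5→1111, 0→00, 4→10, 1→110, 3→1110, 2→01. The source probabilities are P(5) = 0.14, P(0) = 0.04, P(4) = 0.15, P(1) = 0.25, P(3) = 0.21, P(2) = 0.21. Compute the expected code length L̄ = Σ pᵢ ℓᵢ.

L̄ = Σ pᵢ·ℓᵢ = 0.14·4 + 0.04·2 + 0.15·2 + 0.25·3 + 0.21·4 + 0.21·2 = 2.95 bits/symbol.

2.95 bits/symbol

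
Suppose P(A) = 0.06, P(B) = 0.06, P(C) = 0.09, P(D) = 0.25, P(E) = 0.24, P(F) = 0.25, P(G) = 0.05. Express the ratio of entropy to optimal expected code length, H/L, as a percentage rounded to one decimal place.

Entropy H = −Σ p log₂ p ≈ 2.5100 bits.
Huffman merges: 1/20+3/50→11/100; 3/50+9/100→3/20; 11/100+3/20→13/50; 6/25+1/4→49/100; 1/4+13/50→51/100; 49/100+51/100→1. L = 63/25 ≈ 2.5200.
Efficiency = H/L = 2.5100/2.5200 = 99.6%.

99.6%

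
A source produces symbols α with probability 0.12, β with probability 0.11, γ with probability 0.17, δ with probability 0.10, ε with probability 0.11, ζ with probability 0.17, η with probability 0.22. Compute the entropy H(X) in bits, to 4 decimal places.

H = −Σ pᵢ log₂ pᵢ.
−0.12·log₂(0.12) = 0.3671
−0.11·log₂(0.11) = 0.3503
−0.17·log₂(0.17) = 0.4346
−0.10·log₂(0.10) = 0.3322
−0.11·log₂(0.11) = 0.3503
−0.17·log₂(0.17) = 0.4346
−0.22·log₂(0.22) = 0.4806
Sum ≈ 2.7496 → 2.7496 bits.

2.7496 bits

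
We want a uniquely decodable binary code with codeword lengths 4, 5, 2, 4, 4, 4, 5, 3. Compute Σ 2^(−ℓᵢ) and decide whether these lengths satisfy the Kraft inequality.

0.6875; yes

With common denominator 2^5 = 32: Σ 2^(−ℓᵢ) = 2/32 + 1/32 + 8/32 + 2/32 + 2/32 + 2/32 + 1/32 + 4/32 = 22/32 = 0.6875.
Kraft's inequality requires Σ ≤ 1; here Σ = 0.6875 ≤ 1, so such a prefix code exists.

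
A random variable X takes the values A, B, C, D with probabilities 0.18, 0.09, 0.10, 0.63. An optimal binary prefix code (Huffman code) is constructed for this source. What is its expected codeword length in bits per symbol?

Repeatedly combine the two least-probable nodes; the expected code length is the sum of the merged weights.
merge 9/100 + 1/10 → 19/100
merge 9/50 + 19/100 → 37/100
merge 37/100 + 63/100 → 1
L = 19/100 + 37/100 + 1 = 39/25 = 1.56 bits/symbol.

1.56 bits/symbol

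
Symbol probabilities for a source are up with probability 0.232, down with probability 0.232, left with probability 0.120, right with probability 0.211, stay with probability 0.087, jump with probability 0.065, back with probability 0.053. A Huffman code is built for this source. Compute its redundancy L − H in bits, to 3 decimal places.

Entropy H = −Σ p log₂ p ≈ 2.6061 bits.
Huffman merges: 53/1000+13/200→59/500; 87/1000+59/500→41/200; 3/25+41/200→13/40; 211/1000+29/125→443/1000; 29/125+13/40→557/1000; 443/1000+557/1000→1. L = 331/125 ≈ 2.6480.
L − H = 2.6480 − 2.6061 = 0.042 bits.

0.042 bits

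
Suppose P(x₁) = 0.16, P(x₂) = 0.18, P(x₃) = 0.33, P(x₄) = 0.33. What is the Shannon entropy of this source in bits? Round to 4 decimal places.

H = −Σ pᵢ log₂ pᵢ.
−0.16·log₂(0.16) = 0.4230
−0.18·log₂(0.18) = 0.4453
−0.33·log₂(0.33) = 0.5278
−0.33·log₂(0.33) = 0.5278
Sum ≈ 1.9240 → 1.9240 bits.

1.9240 bits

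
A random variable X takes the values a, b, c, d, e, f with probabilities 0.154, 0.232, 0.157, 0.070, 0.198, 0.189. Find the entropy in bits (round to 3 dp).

H = −Σ pᵢ log₂ pᵢ.
−0.154·log₂(0.154) = 0.4156
−0.232·log₂(0.232) = 0.4890
−0.157·log₂(0.157) = 0.4194
−0.070·log₂(0.070) = 0.2686
−0.198·log₂(0.198) = 0.4626
−0.189·log₂(0.189) = 0.4543
Sum ≈ 2.5095 → 2.509 bits.

2.509 bits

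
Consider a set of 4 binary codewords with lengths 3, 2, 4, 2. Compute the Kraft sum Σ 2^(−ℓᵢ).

With common denominator 2^4 = 16: Σ 2^(−ℓᵢ) = 2/16 + 4/16 + 1/16 + 4/16 = 11/16 = 0.6875.

0.6875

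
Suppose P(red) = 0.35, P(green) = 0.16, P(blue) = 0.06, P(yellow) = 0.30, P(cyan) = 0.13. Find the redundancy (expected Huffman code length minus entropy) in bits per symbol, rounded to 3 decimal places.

0.090 bits

Entropy H = −Σ p log₂ p ≈ 2.1004 bits.
Huffman merges: 3/50+13/100→19/100; 4/25+19/100→7/20; 3/10+7/20→13/20; 7/20+13/20→1. L = 219/100 ≈ 2.1900.
L − H = 2.1900 − 2.1004 = 0.090 bits.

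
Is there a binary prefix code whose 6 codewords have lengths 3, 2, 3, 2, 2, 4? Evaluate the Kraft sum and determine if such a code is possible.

1.0625; no

With common denominator 2^4 = 16: Σ 2^(−ℓᵢ) = 2/16 + 4/16 + 2/16 + 4/16 + 4/16 + 1/16 = 17/16 = 1.0625.
Kraft's inequality requires Σ ≤ 1; here Σ = 1.0625 > 1, so no such prefix code exists.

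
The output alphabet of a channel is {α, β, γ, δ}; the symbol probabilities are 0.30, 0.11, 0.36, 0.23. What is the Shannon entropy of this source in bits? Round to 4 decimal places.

H = −Σ pᵢ log₂ pᵢ.
−0.30·log₂(0.30) = 0.5211
−0.11·log₂(0.11) = 0.3503
−0.36·log₂(0.36) = 0.5306
−0.23·log₂(0.23) = 0.4877
Sum ≈ 1.8897 → 1.8897 bits.

1.8897 bits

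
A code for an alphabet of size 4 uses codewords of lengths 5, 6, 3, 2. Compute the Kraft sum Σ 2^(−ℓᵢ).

With common denominator 2^6 = 64: Σ 2^(−ℓᵢ) = 2/64 + 1/64 + 8/64 + 16/64 = 27/64 = 0.421875.

0.421875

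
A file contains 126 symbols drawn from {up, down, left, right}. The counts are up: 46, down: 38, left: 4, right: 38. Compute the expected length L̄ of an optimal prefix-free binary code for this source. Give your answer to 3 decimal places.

Probabilities are the counts divided by 126.
Repeatedly combine the two least-probable nodes; the expected code length is the sum of the merged weights.
merge 2/63 + 19/63 → 1/3
merge 19/63 + 1/3 → 40/63
merge 23/63 + 40/63 → 1
L = 1/3 + 40/63 + 1 = 124/63 ≈ 1.968 bits/symbol.

1.968 bits/symbol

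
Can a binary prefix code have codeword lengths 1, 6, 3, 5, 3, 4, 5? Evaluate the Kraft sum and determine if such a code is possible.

With common denominator 2^6 = 64: Σ 2^(−ℓᵢ) = 32/64 + 1/64 + 8/64 + 2/64 + 8/64 + 4/64 + 2/64 = 57/64 = 0.890625.
Kraft's inequality requires Σ ≤ 1; here Σ = 0.890625 ≤ 1, so such a prefix code exists.

0.890625; yes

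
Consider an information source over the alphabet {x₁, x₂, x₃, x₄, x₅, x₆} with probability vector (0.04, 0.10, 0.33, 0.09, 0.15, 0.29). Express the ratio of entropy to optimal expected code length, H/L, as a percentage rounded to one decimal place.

Entropy H = −Σ p log₂ p ≈ 2.2869 bits.
Huffman merges: 1/25+9/100→13/100; 1/10+13/100→23/100; 3/20+23/100→19/50; 29/100+33/100→31/50; 19/50+31/50→1. L = 59/25 ≈ 2.3600.
Efficiency = H/L = 2.2869/2.3600 = 96.9%.

96.9%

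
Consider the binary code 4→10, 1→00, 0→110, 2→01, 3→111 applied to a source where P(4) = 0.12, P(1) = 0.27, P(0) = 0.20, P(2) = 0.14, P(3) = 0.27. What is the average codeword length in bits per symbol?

2.47 bits/symbol

L̄ = Σ pᵢ·ℓᵢ = 0.12·2 + 0.27·2 + 0.20·3 + 0.14·2 + 0.27·3 = 2.47 bits/symbol.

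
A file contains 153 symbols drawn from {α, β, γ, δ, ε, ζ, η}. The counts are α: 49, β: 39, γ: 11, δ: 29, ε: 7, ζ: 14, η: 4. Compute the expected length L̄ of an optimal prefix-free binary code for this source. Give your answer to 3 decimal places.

Probabilities are the counts divided by 153.
Repeatedly combine the two least-probable nodes; the expected code length is the sum of the merged weights.
merge 4/153 + 7/153 → 11/153
merge 11/153 + 11/153 → 22/153
merge 14/153 + 22/153 → 4/17
merge 29/153 + 4/17 → 65/153
merge 13/51 + 49/153 → 88/153
merge 65/153 + 88/153 → 1
L = 11/153 + 22/153 + 4/17 + 65/153 + 88/153 + 1 = 125/51 ≈ 2.451 bits/symbol.

2.451 bits/symbol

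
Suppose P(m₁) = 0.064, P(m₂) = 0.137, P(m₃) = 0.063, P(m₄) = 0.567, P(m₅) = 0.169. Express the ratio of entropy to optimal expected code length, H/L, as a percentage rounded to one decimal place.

98.4%

Entropy H = −Σ p log₂ p ≈ 1.7956 bits.
Huffman merges: 63/1000+8/125→127/1000; 127/1000+137/1000→33/125; 169/1000+33/125→433/1000; 433/1000+567/1000→1. L = 228/125 ≈ 1.8240.
Efficiency = H/L = 1.7956/1.8240 = 98.4%.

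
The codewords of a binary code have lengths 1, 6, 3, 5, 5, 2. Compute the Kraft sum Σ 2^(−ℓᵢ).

With common denominator 2^6 = 64: Σ 2^(−ℓᵢ) = 32/64 + 1/64 + 8/64 + 2/64 + 2/64 + 16/64 = 61/64 = 0.953125.

0.953125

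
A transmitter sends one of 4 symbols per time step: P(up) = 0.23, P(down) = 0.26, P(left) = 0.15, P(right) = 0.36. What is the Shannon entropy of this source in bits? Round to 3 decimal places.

1.934 bits

H = −Σ pᵢ log₂ pᵢ.
−0.23·log₂(0.23) = 0.4877
−0.26·log₂(0.26) = 0.5053
−0.15·log₂(0.15) = 0.4105
−0.36·log₂(0.36) = 0.5306
Sum ≈ 1.9341 → 1.934 bits.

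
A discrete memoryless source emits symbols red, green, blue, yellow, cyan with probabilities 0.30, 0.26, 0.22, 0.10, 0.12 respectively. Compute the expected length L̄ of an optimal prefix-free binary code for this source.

Repeatedly combine the two least-probable nodes; the expected code length is the sum of the merged weights.
merge 1/10 + 3/25 → 11/50
merge 11/50 + 11/50 → 11/25
merge 13/50 + 3/10 → 14/25
merge 11/25 + 14/25 → 1
L = 11/50 + 11/25 + 14/25 + 1 = 111/50 = 2.22 bits/symbol.

2.22 bits/symbol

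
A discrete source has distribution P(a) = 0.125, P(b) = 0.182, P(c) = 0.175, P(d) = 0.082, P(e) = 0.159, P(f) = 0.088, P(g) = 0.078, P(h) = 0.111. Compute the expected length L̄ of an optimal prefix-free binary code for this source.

2.978 bits/symbol

Repeatedly combine the two least-probable nodes; the expected code length is the sum of the merged weights.
merge 39/500 + 41/500 → 4/25
merge 11/125 + 111/1000 → 199/1000
merge 1/8 + 159/1000 → 71/250
merge 4/25 + 7/40 → 67/200
merge 91/500 + 199/1000 → 381/1000
merge 71/250 + 67/200 → 619/1000
merge 381/1000 + 619/1000 → 1
L = 4/25 + 199/1000 + 71/250 + 67/200 + 381/1000 + 619/1000 + 1 = 1489/500 = 2.978 bits/symbol.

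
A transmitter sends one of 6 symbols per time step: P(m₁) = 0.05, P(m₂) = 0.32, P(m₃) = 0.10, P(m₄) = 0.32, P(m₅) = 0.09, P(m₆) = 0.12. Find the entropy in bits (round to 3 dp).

2.280 bits

H = −Σ pᵢ log₂ pᵢ.
−0.05·log₂(0.05) = 0.2161
−0.32·log₂(0.32) = 0.5260
−0.10·log₂(0.10) = 0.3322
−0.32·log₂(0.32) = 0.5260
−0.09·log₂(0.09) = 0.3127
−0.12·log₂(0.12) = 0.3671
Sum ≈ 2.2801 → 2.280 bits.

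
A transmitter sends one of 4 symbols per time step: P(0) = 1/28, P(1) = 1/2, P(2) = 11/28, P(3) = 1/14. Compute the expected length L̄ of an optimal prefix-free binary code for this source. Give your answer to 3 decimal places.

Repeatedly combine the two least-probable nodes; the expected code length is the sum of the merged weights.
merge 1/28 + 1/14 → 3/28
merge 3/28 + 11/28 → 1/2
merge 1/2 + 1/2 → 1
L = 3/28 + 1/2 + 1 = 45/28 ≈ 1.607 bits/symbol.

1.607 bits/symbol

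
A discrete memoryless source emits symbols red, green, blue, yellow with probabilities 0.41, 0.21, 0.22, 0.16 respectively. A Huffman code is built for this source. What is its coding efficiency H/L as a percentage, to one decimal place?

Entropy H = −Σ p log₂ p ≈ 1.9038 bits.
Huffman merges: 4/25+21/100→37/100; 11/50+37/100→59/100; 41/100+59/100→1. L = 49/25 ≈ 1.9600.
Efficiency = H/L = 1.9038/1.9600 = 97.1%.

97.1%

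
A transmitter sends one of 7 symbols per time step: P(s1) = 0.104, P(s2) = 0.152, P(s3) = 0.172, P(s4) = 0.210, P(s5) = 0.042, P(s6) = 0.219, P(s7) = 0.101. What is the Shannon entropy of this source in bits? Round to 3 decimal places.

2.668 bits

H = −Σ pᵢ log₂ pᵢ.
−0.104·log₂(0.104) = 0.3396
−0.152·log₂(0.152) = 0.4131
−0.172·log₂(0.172) = 0.4368
−0.210·log₂(0.210) = 0.4728
−0.042·log₂(0.042) = 0.1921
−0.219·log₂(0.219) = 0.4798
−0.101·log₂(0.101) = 0.3341
Sum ≈ 2.6683 → 2.668 bits.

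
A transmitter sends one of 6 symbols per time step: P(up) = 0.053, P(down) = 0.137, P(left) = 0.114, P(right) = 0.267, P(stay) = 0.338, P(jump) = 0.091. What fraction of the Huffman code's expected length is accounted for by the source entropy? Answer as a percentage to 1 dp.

97.2%

Entropy H = −Σ p log₂ p ≈ 2.3269 bits.
Huffman merges: 53/1000+91/1000→18/125; 57/500+137/1000→251/1000; 18/125+251/1000→79/200; 267/1000+169/500→121/200; 79/200+121/200→1. L = 479/200 ≈ 2.3950.
Efficiency = H/L = 2.3269/2.3950 = 97.2%.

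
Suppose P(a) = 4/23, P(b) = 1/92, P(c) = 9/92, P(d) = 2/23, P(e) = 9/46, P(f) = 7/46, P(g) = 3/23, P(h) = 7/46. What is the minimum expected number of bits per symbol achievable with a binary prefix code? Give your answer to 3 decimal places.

2.902 bits/symbol

Repeatedly combine the two least-probable nodes; the expected code length is the sum of the merged weights.
merge 1/92 + 2/23 → 9/92
merge 9/92 + 9/92 → 9/46
merge 3/23 + 7/46 → 13/46
merge 7/46 + 4/23 → 15/46
merge 9/46 + 9/46 → 9/23
merge 13/46 + 15/46 → 14/23
merge 9/23 + 14/23 → 1
L = 9/92 + 9/46 + 13/46 + 15/46 + 9/23 + 14/23 + 1 = 267/92 ≈ 2.902 bits/symbol.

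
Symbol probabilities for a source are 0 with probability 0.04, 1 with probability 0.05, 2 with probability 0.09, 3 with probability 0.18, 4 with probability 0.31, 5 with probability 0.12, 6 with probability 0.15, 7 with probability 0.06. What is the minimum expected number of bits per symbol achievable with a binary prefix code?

2.75 bits/symbol

Repeatedly combine the two least-probable nodes; the expected code length is the sum of the merged weights.
merge 1/25 + 1/20 → 9/100
merge 3/50 + 9/100 → 3/20
merge 9/100 + 3/25 → 21/100
merge 3/20 + 3/20 → 3/10
merge 9/50 + 21/100 → 39/100
merge 3/10 + 31/100 → 61/100
merge 39/100 + 61/100 → 1
L = 9/100 + 3/20 + 21/100 + 3/10 + 39/100 + 61/100 + 1 = 11/4 = 2.75 bits/symbol.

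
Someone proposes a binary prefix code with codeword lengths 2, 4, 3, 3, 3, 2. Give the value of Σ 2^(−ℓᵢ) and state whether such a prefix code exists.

With common denominator 2^4 = 16: Σ 2^(−ℓᵢ) = 4/16 + 1/16 + 2/16 + 2/16 + 2/16 + 4/16 = 15/16 = 0.9375.
Kraft's inequality requires Σ ≤ 1; here Σ = 0.9375 ≤ 1, so such a prefix code exists.

0.9375; yes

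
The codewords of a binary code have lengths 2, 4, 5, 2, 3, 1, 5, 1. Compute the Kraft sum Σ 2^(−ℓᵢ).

With common denominator 2^5 = 32: Σ 2^(−ℓᵢ) = 8/32 + 2/32 + 1/32 + 8/32 + 4/32 + 16/32 + 1/32 + 16/32 = 56/32 = 1.75.

1.75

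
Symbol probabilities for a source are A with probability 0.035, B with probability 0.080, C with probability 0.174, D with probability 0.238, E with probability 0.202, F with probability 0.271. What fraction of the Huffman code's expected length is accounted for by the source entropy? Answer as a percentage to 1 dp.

Entropy H = −Σ p log₂ p ≈ 2.3692 bits.
Huffman merges: 7/200+2/25→23/200; 23/200+87/500→289/1000; 101/500+119/500→11/25; 271/1000+289/1000→14/25; 11/25+14/25→1. L = 601/250 ≈ 2.4040.
Efficiency = H/L = 2.3692/2.4040 = 98.6%.

98.6%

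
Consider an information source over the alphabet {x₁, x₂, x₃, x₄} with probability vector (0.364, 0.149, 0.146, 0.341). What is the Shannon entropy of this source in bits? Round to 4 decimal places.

1.8745 bits

H = −Σ pᵢ log₂ pᵢ.
−0.364·log₂(0.364) = 0.5307
−0.149·log₂(0.149) = 0.4092
−0.146·log₂(0.146) = 0.4053
−0.341·log₂(0.341) = 0.5293
Sum ≈ 1.8745 → 1.8745 bits.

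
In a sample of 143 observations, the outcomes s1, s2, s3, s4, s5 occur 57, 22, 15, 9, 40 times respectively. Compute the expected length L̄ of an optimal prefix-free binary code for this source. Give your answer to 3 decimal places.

2.091 bits/symbol

Probabilities are the counts divided by 143.
Repeatedly combine the two least-probable nodes; the expected code length is the sum of the merged weights.
merge 9/143 + 15/143 → 24/143
merge 2/13 + 24/143 → 46/143
merge 40/143 + 46/143 → 86/143
merge 57/143 + 86/143 → 1
L = 24/143 + 46/143 + 86/143 + 1 = 23/11 ≈ 2.091 bits/symbol.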